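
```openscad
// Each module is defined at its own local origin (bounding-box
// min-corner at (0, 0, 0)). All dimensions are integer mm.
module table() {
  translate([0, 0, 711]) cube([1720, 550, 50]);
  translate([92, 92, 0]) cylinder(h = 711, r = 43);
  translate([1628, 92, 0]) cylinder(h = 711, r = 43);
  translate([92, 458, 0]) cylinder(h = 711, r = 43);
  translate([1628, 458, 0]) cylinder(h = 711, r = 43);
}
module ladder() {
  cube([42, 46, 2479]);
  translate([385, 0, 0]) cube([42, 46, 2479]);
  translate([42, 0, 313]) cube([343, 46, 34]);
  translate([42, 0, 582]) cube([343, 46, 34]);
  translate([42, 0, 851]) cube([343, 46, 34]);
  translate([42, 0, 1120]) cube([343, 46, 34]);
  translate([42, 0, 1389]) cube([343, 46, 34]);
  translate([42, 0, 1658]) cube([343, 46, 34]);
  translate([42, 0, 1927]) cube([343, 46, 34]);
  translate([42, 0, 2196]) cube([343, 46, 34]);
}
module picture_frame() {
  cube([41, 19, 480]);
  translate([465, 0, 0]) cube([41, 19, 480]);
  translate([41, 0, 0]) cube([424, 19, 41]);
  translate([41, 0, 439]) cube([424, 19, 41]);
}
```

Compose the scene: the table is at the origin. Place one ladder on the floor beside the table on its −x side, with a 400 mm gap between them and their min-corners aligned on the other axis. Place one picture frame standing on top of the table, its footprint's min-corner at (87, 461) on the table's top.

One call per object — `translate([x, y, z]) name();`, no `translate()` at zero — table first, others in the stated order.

table();
translate([-827, 0, 0]) ladder();
translate([87, 461, 761]) picture_frame();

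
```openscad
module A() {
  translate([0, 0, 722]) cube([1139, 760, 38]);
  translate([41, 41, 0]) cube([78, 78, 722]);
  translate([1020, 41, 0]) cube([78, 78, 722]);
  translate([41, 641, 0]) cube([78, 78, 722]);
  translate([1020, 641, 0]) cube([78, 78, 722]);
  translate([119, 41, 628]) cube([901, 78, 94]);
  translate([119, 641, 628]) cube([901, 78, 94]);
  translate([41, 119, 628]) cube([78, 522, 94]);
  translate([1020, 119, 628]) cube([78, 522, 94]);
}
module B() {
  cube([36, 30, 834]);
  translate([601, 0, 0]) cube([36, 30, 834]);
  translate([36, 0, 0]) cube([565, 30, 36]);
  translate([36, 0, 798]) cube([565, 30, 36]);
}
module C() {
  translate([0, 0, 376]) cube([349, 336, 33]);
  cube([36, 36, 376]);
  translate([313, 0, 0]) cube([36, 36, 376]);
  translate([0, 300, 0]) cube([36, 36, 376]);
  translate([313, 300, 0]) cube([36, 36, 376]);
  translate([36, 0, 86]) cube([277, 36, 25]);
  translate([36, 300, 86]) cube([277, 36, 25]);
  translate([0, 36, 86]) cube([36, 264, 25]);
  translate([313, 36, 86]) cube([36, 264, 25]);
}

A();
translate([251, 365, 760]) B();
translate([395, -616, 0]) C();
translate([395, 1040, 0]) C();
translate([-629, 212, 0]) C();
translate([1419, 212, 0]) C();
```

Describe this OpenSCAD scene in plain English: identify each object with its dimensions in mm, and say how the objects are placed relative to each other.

A is a table: top 1139 mm (x) × 760 mm (y), 38 mm thick, upper face at z = 760 mm, on four 78×78 mm square legs, each inset 41 mm from the nearest pair of top edges, running from z = 0 to the bottom of the top. Four apron rails, 78 mm thick and 94 mm tall, run between adjacent legs with their top edges flush with the underside of the top and their outer faces flush with the legs' outer faces.

B is a rectangular picture frame lying in the x–z plane (depth along y). The opening is 565 mm wide (x) by 762 mm tall (z), surrounded by a border 36 mm wide on all four sides. The frame is 30 mm deep and is made of two full-height vertical stiles with two horizontal rails fitted between them.

C is a four-legged stool. The seat is a 349×336×33 mm slab whose top surface is at z = 409 mm; four square legs, each 36×36 mm in cross-section, run from the floor (z = 0) to the underside of the seat, each flush with a corner of the seat. Four stretchers, 36 mm wide and 25 mm tall, connect adjacent legs with their undersides at z = 86 mm, each running between the inner faces of the legs it joins and aligned with the legs' outer faces on the other axis.

The picture frame is on top of the table, centred. Four stools sit around the table at the −y, +y, −x, +x sides.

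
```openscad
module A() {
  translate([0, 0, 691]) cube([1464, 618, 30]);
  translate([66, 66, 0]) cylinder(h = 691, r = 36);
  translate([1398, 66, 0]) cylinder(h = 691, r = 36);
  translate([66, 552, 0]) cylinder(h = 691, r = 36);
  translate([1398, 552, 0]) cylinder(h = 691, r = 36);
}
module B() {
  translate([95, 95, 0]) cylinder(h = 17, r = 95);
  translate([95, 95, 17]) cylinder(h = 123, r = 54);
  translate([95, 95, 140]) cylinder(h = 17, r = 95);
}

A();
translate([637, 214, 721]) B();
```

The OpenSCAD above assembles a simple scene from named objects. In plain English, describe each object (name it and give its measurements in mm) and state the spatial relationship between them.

A is a table: top 1464 mm (x) × 618 mm (y), 30 mm thick, upper face at z = 721 mm, on four round legs of 72 mm diameter, each leg's bounding box inset 30 mm from the nearest pair of top edges, running from z = 0 to the bottom of the top.

B is a spool: two coaxial disc flanges of radius 95 mm and thickness 17 mm, joined by a core cylinder of radius 54 mm and height 123 mm. The lower flange rests on z = 0 and the three cylinders share a vertical axis.

The spool is on top of the table, centred.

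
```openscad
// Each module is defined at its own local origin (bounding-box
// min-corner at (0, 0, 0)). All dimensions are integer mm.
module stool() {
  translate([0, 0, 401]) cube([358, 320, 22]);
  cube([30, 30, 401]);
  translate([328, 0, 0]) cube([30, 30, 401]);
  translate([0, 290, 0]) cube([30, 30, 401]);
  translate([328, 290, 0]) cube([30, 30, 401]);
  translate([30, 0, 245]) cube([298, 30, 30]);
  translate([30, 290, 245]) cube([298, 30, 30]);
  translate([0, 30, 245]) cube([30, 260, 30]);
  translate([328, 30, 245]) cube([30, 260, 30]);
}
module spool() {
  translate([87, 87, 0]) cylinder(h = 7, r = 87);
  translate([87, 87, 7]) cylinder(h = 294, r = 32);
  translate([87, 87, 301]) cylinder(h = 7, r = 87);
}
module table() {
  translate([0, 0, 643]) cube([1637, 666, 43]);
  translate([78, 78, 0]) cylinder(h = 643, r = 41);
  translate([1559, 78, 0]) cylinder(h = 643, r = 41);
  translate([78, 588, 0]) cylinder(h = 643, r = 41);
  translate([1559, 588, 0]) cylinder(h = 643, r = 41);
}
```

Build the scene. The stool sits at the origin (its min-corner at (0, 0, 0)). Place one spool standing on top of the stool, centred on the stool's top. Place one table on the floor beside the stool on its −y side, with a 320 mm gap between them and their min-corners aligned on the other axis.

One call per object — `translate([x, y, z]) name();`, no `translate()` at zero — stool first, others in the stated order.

stool();
translate([92, 73, 423]) spool();
translate([0, -986, 0]) table();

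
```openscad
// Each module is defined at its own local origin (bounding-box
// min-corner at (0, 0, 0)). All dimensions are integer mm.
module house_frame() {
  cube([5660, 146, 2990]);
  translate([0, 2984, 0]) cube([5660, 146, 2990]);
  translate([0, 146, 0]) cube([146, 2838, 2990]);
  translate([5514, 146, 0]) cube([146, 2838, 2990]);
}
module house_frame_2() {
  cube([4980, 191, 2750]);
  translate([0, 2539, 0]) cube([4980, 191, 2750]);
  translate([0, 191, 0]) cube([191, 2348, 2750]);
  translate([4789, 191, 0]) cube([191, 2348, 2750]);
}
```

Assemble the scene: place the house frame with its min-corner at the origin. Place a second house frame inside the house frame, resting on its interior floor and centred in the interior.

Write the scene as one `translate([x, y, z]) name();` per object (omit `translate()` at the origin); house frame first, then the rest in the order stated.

house_frame();
translate([340, 200, 0]) house_frame_2();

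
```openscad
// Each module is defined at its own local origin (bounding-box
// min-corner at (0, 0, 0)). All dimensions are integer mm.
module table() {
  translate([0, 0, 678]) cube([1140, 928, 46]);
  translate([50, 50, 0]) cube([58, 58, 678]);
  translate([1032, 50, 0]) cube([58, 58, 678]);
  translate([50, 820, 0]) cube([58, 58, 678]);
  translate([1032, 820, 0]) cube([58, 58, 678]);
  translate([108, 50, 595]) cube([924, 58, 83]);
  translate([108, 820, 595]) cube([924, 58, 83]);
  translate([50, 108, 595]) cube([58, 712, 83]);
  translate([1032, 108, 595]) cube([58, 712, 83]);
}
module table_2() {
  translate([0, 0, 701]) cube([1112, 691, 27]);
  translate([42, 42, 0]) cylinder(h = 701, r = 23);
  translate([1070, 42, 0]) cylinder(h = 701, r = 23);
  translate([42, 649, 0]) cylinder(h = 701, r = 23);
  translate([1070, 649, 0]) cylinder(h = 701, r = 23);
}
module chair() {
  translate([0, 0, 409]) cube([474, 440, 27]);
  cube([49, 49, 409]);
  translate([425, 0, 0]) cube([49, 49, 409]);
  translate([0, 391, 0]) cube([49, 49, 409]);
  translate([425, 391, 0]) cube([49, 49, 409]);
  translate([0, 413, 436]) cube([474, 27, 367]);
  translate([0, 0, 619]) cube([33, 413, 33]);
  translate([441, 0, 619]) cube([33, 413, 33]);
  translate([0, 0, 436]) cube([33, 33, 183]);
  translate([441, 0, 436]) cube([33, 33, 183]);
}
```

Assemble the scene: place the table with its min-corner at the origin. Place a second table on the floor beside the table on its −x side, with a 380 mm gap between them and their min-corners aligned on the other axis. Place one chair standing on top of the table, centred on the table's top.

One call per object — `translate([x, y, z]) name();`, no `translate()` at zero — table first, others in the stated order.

table();
translate([-1492, 0, 0]) table_2();
translate([333, 244, 724]) chair();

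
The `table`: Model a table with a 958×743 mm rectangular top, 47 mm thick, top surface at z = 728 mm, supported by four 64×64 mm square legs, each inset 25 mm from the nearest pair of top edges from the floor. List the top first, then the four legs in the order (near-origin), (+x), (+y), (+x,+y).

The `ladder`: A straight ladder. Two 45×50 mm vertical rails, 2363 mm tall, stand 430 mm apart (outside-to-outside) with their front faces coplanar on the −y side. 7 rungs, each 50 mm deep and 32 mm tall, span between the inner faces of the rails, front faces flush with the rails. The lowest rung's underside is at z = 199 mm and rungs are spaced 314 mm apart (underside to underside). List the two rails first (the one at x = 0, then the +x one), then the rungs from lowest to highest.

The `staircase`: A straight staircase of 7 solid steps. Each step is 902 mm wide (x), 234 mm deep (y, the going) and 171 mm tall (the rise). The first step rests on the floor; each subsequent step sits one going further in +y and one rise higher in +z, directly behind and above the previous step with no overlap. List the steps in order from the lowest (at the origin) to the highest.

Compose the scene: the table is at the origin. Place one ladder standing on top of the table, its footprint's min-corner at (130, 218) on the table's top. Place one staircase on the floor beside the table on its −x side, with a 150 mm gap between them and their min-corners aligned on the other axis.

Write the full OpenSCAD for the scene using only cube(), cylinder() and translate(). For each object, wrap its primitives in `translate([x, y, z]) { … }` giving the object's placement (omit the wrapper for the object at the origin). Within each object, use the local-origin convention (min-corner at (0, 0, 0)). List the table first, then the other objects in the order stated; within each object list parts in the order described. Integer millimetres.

translate([0, 0, 681]) cube([958, 743, 47]);
translate([25, 25, 0]) cube([64, 64, 681]);
translate([869, 25, 0]) cube([64, 64, 681]);
translate([25, 654, 0]) cube([64, 64, 681]);
translate([869, 654, 0]) cube([64, 64, 681]);
translate([130, 218, 728]) {
  cube([45, 50, 2363]);
  translate([385, 0, 0]) cube([45, 50, 2363]);
  translate([45, 0, 199]) cube([340, 50, 32]);
  translate([45, 0, 513]) cube([340, 50, 32]);
  translate([45, 0, 827]) cube([340, 50, 32]);
  translate([45, 0, 1141]) cube([340, 50, 32]);
  translate([45, 0, 1455]) cube([340, 50, 32]);
  translate([45, 0, 1769]) cube([340, 50, 32]);
  translate([45, 0, 2083]) cube([340, 50, 32]);
}
translate([-1052, 0, 0]) {
  cube([902, 234, 171]);
  translate([0, 234, 171]) cube([902, 234, 171]);
  translate([0, 468, 342]) cube([902, 234, 171]);
  translate([0, 702, 513]) cube([902, 234, 171]);
  translate([0, 936, 684]) cube([902, 234, 171]);
  translate([0, 1170, 855]) cube([902, 234, 171]);
  translate([0, 1404, 1026]) cube([902, 234, 171]);
}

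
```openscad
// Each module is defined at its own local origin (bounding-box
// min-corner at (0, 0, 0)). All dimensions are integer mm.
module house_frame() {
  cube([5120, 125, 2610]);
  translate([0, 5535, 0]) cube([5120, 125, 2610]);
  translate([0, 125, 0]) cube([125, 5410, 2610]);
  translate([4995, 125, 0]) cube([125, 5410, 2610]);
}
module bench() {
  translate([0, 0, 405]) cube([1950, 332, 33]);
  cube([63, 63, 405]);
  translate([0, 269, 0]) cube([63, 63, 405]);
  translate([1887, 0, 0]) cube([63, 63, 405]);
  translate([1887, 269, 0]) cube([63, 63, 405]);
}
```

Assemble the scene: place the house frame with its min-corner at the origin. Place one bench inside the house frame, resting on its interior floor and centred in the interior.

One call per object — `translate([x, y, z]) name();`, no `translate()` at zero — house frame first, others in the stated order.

house_frame();
translate([1585, 2664, 0]) bench();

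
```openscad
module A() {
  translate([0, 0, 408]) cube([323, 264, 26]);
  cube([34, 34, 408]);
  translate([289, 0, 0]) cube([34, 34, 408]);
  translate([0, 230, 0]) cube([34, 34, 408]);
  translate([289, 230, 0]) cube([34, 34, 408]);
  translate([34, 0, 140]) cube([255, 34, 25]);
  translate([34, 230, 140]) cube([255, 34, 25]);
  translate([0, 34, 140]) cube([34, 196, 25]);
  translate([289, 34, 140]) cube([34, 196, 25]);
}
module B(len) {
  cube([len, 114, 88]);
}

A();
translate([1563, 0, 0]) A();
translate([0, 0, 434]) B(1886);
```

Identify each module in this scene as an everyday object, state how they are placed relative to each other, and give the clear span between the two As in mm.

A is a stool. B is a beam. A beam spans the tops of two stools. The clear span between the two stools is 1240 mm.

Second stool starts at x = 1563; first ends at x = 323; clear span = 1563 − 323 = 1240 mm.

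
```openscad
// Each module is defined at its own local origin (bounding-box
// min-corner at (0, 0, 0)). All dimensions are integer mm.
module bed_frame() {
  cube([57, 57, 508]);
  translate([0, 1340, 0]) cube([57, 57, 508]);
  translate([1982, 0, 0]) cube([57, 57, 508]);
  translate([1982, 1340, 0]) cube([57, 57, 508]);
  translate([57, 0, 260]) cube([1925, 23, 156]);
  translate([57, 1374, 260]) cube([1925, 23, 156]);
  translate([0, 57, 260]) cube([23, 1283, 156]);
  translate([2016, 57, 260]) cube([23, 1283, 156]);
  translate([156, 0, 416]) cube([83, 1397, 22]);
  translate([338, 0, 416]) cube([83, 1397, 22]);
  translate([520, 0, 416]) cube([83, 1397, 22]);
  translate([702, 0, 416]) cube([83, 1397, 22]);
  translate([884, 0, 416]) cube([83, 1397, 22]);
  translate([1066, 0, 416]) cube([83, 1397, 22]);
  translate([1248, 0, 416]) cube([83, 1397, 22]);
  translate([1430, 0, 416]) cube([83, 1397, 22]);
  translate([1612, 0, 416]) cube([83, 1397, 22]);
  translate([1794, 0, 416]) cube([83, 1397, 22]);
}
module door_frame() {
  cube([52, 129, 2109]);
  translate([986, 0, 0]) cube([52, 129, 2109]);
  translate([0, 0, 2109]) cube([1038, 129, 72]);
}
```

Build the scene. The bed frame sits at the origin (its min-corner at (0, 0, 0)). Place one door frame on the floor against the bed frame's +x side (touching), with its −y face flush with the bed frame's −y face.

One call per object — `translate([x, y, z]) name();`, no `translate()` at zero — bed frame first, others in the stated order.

bed_frame();
translate([2039, 0, 0]) door_frame();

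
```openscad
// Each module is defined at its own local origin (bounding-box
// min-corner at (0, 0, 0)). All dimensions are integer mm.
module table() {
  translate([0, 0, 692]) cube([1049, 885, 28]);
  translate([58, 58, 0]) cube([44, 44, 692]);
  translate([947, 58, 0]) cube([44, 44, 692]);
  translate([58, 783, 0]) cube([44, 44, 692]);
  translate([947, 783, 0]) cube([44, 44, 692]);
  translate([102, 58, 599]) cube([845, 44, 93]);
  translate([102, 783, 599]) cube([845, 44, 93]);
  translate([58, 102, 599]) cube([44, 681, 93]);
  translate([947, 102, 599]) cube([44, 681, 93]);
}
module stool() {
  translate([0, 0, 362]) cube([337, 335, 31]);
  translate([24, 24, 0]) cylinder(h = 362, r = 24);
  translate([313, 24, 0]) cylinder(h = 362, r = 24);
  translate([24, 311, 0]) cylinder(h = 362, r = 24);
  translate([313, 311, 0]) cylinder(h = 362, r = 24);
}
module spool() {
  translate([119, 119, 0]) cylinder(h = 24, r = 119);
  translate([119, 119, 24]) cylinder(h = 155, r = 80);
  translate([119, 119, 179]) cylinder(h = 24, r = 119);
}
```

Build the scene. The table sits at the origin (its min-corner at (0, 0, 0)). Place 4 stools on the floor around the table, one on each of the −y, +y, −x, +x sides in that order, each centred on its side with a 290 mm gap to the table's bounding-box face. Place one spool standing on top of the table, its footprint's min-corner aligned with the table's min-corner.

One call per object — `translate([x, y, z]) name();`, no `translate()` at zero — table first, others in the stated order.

table();
translate([356, -625, 0]) stool();
translate([356, 1175, 0]) stool();
translate([-627, 275, 0]) stool();
translate([1339, 275, 0]) stool();
translate([0, 0, 720]) spool();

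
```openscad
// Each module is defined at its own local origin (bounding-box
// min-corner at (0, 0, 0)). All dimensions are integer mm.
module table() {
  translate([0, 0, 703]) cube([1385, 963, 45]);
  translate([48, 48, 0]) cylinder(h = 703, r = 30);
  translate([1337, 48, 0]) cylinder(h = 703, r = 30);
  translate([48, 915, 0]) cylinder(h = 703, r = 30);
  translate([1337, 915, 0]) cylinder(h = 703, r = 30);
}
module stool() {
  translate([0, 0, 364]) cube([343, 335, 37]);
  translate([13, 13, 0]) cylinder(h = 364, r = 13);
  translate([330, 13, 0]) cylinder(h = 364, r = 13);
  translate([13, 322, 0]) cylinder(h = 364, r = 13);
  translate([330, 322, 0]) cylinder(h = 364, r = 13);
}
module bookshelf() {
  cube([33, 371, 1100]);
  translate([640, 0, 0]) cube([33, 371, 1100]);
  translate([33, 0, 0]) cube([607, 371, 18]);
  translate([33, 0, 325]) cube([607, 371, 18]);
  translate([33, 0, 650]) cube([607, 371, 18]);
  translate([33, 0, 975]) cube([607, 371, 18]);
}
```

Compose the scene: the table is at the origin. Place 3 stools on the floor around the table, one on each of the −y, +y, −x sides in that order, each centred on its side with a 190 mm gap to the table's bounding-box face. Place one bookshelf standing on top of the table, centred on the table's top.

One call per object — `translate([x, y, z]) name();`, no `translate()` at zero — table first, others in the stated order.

table();
translate([521, -525, 0]) stool();
translate([521, 1153, 0]) stool();
translate([-533, 314, 0]) stool();
translate([356, 296, 748]) bookshelf();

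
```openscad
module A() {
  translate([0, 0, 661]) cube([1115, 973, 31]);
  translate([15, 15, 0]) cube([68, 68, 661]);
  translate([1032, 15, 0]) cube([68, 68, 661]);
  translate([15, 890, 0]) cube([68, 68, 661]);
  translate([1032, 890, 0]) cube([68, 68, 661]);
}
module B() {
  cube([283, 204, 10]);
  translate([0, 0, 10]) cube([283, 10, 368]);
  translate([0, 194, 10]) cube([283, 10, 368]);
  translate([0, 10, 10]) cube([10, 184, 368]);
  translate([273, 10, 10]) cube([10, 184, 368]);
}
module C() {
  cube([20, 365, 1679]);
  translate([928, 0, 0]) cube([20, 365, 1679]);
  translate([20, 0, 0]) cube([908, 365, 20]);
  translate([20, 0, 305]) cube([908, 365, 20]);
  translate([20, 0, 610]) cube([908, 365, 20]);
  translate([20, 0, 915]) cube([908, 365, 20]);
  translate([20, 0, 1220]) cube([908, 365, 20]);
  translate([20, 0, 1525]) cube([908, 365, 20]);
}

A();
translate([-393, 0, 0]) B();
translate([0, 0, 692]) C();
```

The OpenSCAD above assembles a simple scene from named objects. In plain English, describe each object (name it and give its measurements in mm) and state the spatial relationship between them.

A is a rectangular dining table. The top is 1115×973×31 mm with its upper surface at z = 692 mm. It stands on four 68×68 mm square legs, each inset 15 mm from the nearest pair of top edges, running from the floor to the underside of the top.

B is an open-topped rectangular box: outside dimensions 283×204×378 mm, with a uniform wall and base thickness of 10 mm. The base is a full 283×204 slab on the floor; four walls sit on top of the base. The front and back walls (the −y and +y sides) span the full width; the two side walls fit between them.

C is a bookshelf 948 mm wide overall, 365 mm deep and 1679 mm tall. The two sides are 20 mm thick vertical panels. 6 horizontal shelves of 20 mm thickness span between the inner faces of the sides; the lowest shelf sits on the floor and shelves are stacked with a clear vertical gap of 285 mm between each pair.

The open box is on the floor beside the table on its −x side. The bookshelf is on top of the table.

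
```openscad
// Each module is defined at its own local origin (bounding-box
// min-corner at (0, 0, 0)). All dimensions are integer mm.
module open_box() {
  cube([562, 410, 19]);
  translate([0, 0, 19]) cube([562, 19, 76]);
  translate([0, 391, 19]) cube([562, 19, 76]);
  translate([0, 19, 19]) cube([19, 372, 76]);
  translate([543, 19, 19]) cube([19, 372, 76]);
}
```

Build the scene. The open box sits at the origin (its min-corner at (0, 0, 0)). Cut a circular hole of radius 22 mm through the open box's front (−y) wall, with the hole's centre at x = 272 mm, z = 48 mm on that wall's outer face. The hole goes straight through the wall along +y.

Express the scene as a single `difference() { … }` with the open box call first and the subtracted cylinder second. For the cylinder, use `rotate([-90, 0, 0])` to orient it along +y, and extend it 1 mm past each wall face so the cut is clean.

difference() {
  open_box();
  translate([272, -1, 48]) rotate([-90, 0, 0]) cylinder(h = 21, r = 22);
}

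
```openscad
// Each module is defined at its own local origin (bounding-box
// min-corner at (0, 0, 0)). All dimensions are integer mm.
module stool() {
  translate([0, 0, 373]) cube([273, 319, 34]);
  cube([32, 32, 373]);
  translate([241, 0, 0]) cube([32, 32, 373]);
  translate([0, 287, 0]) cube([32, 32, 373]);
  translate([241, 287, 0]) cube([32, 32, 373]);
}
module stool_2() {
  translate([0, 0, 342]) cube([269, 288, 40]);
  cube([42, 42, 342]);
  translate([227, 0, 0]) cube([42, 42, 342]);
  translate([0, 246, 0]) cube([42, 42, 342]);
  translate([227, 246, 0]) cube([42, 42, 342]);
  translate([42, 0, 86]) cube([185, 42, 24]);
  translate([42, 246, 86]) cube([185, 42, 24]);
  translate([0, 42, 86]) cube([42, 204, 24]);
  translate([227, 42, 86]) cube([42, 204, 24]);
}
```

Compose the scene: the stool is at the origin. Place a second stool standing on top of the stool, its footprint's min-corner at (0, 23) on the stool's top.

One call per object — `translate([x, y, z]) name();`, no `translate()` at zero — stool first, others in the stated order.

stool();
translate([0, 23, 407]) stool_2();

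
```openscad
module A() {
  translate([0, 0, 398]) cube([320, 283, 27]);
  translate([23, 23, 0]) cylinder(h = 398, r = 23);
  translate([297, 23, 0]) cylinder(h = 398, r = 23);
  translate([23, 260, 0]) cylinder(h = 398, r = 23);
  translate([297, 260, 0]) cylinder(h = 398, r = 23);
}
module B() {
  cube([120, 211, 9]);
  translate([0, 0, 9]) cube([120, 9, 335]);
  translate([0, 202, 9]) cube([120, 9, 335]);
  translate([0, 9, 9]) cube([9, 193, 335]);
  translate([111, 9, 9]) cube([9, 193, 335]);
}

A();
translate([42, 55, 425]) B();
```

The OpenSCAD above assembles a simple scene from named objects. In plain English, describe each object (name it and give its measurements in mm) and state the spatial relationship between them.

A is a four-legged stool. The seat is a 320×283×27 mm slab whose top surface is at z = 425 mm; four round legs, each 46 mm in diameter, run from the floor (z = 0) to the underside of the seat, each leg's axis is inset half a diameter from the nearest pair of seat edges (so the leg's bounding box is flush with the corner).

B is an open storage box with external size 120×211×344 mm and wall thickness 9 mm (the base is also 9 mm thick). The base covers the whole footprint; the four walls stand on the base, with the y-facing walls full-width and the x-facing walls fitting between their inner faces.

The open box is on top of the stool.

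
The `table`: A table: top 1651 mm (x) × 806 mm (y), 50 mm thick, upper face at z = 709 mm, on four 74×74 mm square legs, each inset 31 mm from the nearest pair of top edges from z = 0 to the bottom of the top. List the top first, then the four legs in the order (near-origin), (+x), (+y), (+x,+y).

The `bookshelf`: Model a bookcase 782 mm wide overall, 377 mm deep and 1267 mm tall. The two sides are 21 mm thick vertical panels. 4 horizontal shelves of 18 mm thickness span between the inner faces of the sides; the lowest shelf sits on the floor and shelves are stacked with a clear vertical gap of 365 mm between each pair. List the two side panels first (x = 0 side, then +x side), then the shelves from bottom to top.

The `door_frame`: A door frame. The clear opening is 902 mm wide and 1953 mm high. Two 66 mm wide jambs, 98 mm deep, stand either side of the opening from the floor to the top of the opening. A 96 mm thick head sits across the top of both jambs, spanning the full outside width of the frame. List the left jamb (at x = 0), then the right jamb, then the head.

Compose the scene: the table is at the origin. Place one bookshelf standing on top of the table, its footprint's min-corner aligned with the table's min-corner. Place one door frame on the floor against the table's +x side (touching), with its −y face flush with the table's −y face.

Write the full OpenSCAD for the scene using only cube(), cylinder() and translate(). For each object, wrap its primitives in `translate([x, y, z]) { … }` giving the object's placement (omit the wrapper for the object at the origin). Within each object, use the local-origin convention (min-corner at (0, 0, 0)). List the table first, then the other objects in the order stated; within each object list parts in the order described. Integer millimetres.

translate([0, 0, 659]) cube([1651, 806, 50]);
translate([31, 31, 0]) cube([74, 74, 659]);
translate([1546, 31, 0]) cube([74, 74, 659]);
translate([31, 701, 0]) cube([74, 74, 659]);
translate([1546, 701, 0]) cube([74, 74, 659]);
translate([0, 0, 709]) {
  cube([21, 377, 1267]);
  translate([761, 0, 0]) cube([21, 377, 1267]);
  translate([21, 0, 0]) cube([740, 377, 18]);
  translate([21, 0, 383]) cube([740, 377, 18]);
  translate([21, 0, 766]) cube([740, 377, 18]);
  translate([21, 0, 1149]) cube([740, 377, 18]);
}
translate([1651, 0, 0]) {
  cube([66, 98, 1953]);
  translate([968, 0, 0]) cube([66, 98, 1953]);
  translate([0, 0, 1953]) cube([1034, 98, 96]);
}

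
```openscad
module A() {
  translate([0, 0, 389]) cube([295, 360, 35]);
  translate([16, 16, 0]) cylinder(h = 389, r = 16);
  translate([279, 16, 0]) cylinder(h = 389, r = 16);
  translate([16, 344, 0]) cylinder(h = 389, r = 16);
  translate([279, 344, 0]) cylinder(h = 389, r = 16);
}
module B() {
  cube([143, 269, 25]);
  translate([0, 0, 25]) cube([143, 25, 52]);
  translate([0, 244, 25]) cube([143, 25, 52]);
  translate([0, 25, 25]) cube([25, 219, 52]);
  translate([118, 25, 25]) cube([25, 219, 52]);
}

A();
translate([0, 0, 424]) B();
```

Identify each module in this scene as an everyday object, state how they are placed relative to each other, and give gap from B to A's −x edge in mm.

The open box's min-x is at 0; the stool's min-x is 0; gap = 0 mm.

A is a stool. B is an open box. The open box is on top of the stool. The gap from the open box to the stool's −x edge is 0 mm.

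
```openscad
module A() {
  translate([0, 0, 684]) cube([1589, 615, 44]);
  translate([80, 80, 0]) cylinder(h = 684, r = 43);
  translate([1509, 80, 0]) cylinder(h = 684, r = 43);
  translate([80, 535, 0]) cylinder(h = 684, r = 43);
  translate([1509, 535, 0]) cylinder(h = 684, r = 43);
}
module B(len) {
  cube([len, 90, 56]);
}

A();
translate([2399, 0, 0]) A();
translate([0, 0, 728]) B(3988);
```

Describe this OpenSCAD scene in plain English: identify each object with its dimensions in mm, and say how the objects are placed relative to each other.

A is a table with a 1589×615 mm rectangular top, 44 mm thick, top surface at z = 728 mm, supported by four round legs of 86 mm diameter, each leg's bounding box inset 37 mm from the nearest pair of top edges, running from the floor.

B is a rectangular beam 3988 mm long (x), 90 mm deep (y), 56 mm thick (z).

The beam spans the tops of two tables placed 810 mm apart, resting at z = 728 mm.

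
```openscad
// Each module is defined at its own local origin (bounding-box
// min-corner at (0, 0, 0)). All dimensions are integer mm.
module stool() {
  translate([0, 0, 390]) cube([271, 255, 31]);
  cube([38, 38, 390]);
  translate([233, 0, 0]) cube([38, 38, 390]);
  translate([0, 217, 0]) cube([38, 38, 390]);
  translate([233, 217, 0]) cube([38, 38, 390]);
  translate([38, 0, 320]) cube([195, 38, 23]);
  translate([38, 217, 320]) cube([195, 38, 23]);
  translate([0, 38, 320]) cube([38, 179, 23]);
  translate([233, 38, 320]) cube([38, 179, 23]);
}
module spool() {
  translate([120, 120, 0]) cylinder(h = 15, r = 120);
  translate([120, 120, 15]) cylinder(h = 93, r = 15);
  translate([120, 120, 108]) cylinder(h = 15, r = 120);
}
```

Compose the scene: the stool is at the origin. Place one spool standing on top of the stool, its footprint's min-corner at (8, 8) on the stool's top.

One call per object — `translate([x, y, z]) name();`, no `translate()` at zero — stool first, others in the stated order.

stool();
translate([8, 8, 421]) spool();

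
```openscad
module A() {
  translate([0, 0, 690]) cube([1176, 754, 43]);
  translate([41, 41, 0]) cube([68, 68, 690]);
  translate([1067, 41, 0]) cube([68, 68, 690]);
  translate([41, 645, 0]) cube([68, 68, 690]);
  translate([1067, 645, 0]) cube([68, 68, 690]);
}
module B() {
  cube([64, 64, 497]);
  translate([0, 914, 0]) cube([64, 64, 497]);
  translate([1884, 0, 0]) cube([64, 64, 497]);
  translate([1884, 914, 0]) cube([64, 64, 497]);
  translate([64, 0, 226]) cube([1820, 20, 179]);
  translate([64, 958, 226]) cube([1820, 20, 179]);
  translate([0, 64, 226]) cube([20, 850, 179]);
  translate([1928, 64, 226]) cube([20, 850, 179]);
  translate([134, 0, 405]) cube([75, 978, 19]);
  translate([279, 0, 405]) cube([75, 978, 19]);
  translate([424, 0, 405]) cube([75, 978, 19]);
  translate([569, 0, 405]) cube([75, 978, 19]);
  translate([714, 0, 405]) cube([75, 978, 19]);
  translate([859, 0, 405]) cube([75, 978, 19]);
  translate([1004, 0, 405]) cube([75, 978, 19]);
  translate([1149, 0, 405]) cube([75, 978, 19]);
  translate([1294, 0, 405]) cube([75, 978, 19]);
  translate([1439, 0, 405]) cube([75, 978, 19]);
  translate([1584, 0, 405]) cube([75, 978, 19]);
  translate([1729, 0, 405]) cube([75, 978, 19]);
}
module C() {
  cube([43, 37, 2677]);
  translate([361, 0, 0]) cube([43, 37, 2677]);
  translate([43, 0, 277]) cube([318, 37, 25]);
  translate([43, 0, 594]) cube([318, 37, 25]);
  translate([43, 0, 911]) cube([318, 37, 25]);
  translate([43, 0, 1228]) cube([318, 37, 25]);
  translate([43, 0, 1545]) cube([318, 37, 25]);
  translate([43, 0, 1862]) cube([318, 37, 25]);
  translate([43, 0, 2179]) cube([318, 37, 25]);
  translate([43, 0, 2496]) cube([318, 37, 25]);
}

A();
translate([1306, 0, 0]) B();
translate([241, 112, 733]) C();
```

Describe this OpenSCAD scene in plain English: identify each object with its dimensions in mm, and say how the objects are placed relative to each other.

A is a rectangular dining table. The top is 1176×754×43 mm with its upper surface at z = 733 mm. It stands on four 68×68 mm square legs, each inset 41 mm from the nearest pair of top edges, running from the floor to the underside of the top.

B is a bed frame 1948 mm long (x) by 978 mm wide (y). Four 64×64 mm corner posts, 497 mm tall, at the corners of the footprint. Four rails of 20 mm thickness and 179 mm height run between adjacent posts with their undersides at z = 226 mm, their outer faces flush with the outside of the frame (the two x-running rails run between the posts' inner faces; the two y-running rails run between the posts' inner faces). 12 slats, each 75 mm wide (x) and 19 mm thick, lie across the top of the two x-running rails, running the full 978 mm width of the frame in y; the slats are evenly spaced along x between the inner faces of the end posts with equal gaps (rounded down to the nearest mm) at the −x end and between each pair — any rounding remainder accumulates at the +x end.

C is a wooden ladder with two side rails of 43×37 mm section and 2677 mm height, set 404 mm apart overall. Between them run 8 rectangular rungs (37 mm deep, 25 mm thick), front faces flush with the rails' −y face. The bottom of the first rung is 277 mm above the floor and each subsequent rung is 317 mm higher than the one below.

The bed frame is on the floor beside the table on its +x side. The ladder is on top of the table.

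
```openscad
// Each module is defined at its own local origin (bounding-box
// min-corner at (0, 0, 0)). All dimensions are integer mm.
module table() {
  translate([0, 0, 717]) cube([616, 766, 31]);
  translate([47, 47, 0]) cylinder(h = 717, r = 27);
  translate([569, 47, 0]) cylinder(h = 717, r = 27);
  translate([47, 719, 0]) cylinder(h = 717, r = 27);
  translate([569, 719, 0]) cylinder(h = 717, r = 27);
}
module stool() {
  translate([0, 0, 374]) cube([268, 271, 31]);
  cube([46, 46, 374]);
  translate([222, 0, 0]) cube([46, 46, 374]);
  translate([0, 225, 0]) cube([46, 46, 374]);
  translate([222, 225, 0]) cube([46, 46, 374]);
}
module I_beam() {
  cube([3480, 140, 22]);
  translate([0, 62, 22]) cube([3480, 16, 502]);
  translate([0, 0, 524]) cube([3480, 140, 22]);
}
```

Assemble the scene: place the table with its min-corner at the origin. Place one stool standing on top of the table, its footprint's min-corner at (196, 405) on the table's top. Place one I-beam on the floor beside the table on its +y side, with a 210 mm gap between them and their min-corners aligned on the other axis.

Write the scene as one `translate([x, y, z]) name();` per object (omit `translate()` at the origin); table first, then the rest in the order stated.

table();
translate([196, 405, 748]) stool();
translate([0, 976, 0]) I_beam();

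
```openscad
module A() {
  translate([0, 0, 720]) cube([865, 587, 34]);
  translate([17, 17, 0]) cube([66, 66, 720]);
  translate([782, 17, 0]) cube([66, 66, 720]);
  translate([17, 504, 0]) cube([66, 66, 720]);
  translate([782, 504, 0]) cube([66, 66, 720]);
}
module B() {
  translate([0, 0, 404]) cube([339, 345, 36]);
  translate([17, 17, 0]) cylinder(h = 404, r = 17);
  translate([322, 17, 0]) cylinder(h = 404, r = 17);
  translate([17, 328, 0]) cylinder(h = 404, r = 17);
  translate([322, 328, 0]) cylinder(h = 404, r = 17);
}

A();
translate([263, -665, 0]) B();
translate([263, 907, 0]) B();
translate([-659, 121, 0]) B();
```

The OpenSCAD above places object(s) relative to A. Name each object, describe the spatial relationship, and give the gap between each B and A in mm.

Each stool's nearest face is 320 mm from the table's bounding box.

A is a table. B is a stool. Three stools sit around the table at the −y, +y, −x sides. The gap between each stool and the table is 320 mm.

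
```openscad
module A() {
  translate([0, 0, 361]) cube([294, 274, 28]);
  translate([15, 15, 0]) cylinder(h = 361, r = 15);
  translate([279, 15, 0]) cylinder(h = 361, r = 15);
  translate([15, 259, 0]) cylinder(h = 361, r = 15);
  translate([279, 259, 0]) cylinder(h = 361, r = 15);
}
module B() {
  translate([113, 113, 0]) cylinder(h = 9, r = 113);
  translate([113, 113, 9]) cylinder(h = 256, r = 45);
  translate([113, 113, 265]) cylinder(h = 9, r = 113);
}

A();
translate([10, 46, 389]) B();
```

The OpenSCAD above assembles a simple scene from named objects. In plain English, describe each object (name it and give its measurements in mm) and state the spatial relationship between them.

A is a four-legged stool. The seat is a 294×274×28 mm slab whose top surface is at z = 389 mm; four round legs, each 30 mm in diameter, run from the floor (z = 0) to the underside of the seat, each leg's axis is inset half a diameter from the nearest pair of seat edges (so the leg's bounding box is flush with the corner).

B is a spool: two coaxial disc flanges of radius 113 mm and thickness 9 mm, joined by a core cylinder of radius 45 mm and height 256 mm. The lower flange rests on z = 0 and the three cylinders share a vertical axis.

The spool is on top of the stool.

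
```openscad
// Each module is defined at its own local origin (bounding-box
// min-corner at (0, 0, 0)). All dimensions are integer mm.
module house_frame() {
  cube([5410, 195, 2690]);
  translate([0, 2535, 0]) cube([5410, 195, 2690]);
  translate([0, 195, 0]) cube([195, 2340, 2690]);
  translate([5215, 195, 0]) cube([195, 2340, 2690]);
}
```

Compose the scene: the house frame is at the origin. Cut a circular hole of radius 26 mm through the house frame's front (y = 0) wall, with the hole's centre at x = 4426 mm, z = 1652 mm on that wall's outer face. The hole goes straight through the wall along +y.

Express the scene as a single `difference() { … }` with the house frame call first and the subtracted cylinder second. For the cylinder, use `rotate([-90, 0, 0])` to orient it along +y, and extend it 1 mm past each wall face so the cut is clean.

difference() {
  house_frame();
  translate([4426, -1, 1652]) rotate([-90, 0, 0]) cylinder(h = 197, r = 26);
}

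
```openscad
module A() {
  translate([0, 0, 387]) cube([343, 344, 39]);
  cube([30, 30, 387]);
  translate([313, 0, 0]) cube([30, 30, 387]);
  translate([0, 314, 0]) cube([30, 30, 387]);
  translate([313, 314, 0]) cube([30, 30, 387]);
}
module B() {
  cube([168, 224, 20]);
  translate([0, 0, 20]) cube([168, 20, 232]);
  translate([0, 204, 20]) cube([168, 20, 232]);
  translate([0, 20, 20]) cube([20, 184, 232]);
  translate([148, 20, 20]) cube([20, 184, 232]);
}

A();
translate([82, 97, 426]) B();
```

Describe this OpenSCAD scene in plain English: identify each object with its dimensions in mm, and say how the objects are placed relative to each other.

A is a simple wooden stool: a rectangular seat 343 mm (x) by 344 mm (y), 39 mm thick, top face at z = 426 mm, on four square legs, each 30×30 mm in cross-section. The legs rest on z = 0, each flush with a corner of the seat.

B is an open-topped rectangular box: outside dimensions 168×224×252 mm, with a uniform wall and base thickness of 20 mm. The base is a full 168×224 slab on the floor; four walls sit on top of the base. The front and back walls (the −y and +y sides) span the full width; the two side walls fit between them.

The open box is on top of the stool.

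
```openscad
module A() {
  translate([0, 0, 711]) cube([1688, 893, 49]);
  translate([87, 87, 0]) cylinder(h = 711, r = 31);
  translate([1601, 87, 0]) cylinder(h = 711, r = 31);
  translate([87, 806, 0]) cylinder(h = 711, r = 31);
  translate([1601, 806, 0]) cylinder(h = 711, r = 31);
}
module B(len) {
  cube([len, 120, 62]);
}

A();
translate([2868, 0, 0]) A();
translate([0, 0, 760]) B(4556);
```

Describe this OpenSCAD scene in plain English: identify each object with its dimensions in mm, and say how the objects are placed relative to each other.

A is a table with a 1688×893 mm rectangular top, 49 mm thick, top surface at z = 760 mm, supported by four round legs of 62 mm diameter, each leg's bounding box inset 56 mm from the nearest pair of top edges, running from the floor.

B is a rectangular beam 4556 mm long (x), 120 mm deep (y), 62 mm thick (z).

The beam spans the tops of two tables placed 1180 mm apart, resting at z = 760 mm.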